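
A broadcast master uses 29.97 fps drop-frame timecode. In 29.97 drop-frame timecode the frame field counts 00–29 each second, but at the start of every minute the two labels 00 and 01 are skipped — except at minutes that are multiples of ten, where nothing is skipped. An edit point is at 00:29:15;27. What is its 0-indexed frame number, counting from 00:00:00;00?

52623

As if non-drop at 30 labels/s: (0 × 3600 + 29 × 60 + 15) × 30 + 27 = 52677.
Minute boundaries passed: 29; those not divisible by 10: 29 − 2 = 27; dropped labels = 2 × 27 = 54.
Actual frame index = 52677 − 54 = 52623.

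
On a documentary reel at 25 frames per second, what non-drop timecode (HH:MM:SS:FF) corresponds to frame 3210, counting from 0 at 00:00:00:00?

3210 ÷ 25 = 128 full seconds, remainder 10 frames.
128 s = 0 h 2 min 8 s.
Timecode: 00:02:08:10.

00:02:08:10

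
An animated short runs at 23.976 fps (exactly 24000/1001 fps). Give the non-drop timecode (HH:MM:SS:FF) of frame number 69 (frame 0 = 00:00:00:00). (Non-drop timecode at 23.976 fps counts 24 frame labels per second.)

69 ÷ 24 = 2 full seconds, remainder 21 frames.
2 s = 0 h 0 min 2 s.
Timecode: 00:00:02:21.

00:00:02:21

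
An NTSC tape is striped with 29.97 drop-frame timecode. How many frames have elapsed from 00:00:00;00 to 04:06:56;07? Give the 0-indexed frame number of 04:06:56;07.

Complete 10-minute blocks: 24, each 17982 frames → 431568.
Remaining 6 whole minutes in the current block: 1800 + 5 × 1798 = 10790 frames.
Within the current minute: 56 × 30 + 7 − 2 = 1685 (labels ;00/;01 skipped at this minute). Total = 431568 + 10790 + 1685 = 444043.

444043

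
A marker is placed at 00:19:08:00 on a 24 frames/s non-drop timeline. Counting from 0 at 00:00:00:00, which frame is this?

27552

Total seconds to the label: (0 × 3600 + 19 × 60 + 8) = 1148.
Frame index = 1148 × 24 + 0 = 27552.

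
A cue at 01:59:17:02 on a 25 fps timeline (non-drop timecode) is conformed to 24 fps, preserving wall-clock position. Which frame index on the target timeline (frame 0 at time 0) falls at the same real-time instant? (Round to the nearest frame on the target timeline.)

Source frame index: (1×3600 + 59×60 + 17) × 25 + 2 = 178927.
Real time: 178927 / (25) = 178927/25 s.
Target frame: (178927/25) × (24) = 4294248/25 ≈ 171769.920 → 171770.

frame 171770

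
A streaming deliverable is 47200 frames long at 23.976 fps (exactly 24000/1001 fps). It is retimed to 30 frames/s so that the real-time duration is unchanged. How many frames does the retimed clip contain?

Target frames = source frames × (target rate / source rate) = 47200 × (30)/(24000/1001) = 47200 × 1001/800 = 59059.

59059 frames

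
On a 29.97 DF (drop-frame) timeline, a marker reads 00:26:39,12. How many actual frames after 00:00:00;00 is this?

47934

Complete 10-minute blocks: 2, each 17982 frames → 35964.
Remaining 6 whole minutes in the current block: 1800 + 5 × 1798 = 10790 frames.
Within the current minute: 39 × 30 + 12 − 2 = 1180 (labels ;00/;01 skipped at this minute). Total = 35964 + 10790 + 1180 = 47934.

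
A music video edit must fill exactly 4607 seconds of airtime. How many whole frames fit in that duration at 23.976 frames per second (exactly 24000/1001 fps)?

Frames = 4607 × 24000/1001 = 110568000/1001 ≈ 110457.5425.
Complete frames: 110457.

110457 frames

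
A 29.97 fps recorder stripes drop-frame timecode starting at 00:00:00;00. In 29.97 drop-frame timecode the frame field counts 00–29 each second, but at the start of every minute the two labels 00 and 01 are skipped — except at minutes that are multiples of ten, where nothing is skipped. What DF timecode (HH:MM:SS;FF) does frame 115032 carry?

01:03:58;06

Ten DF minutes hold 17982 frames, so frame 115032 lies in block 6 (frames 107892–125873) with 7140 frames into that block.
The block's first minute is 1800 frames and the rest 1798 each; 7140 frames reaches minute 3, so 6 × 18 + 3 × 2 = 114 labels have been skipped so far.
Adding those back, label number 115032 + 114 = 115146 at 30 labels/s is 3838 s + 6 f = 1 h 3 min 58 s frame 6, i.e. 01:03:58;06.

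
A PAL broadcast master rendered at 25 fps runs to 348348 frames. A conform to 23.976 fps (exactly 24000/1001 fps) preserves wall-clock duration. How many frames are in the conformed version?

334080 frames

Target frames = source frames × (target rate / source rate) = 348348 × (24000/1001)/(25) = 348348 × 960/1001 = 334080.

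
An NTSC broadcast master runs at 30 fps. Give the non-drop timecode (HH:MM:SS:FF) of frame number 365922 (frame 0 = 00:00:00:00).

365922 ÷ 30 = 12197 full seconds, remainder 12 frames.
12197 s = 3 h 23 min 17 s.
Timecode: 03:23:17:12.

03:23:17:12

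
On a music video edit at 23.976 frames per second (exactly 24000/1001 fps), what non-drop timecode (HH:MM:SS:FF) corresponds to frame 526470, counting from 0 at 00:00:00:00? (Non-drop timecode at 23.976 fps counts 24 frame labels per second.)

526470 ÷ 24 = 21936 full seconds, remainder 6 frames.
21936 s = 6 h 5 min 36 s.
Timecode: 06:05:36:06.

06:05:36:06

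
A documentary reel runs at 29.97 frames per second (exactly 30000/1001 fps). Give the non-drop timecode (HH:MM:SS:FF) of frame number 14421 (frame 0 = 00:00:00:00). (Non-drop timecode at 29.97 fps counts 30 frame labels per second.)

00:08:00:21

14421 ÷ 30 = 480 full seconds, remainder 21 frames.
480 s = 0 h 8 min 0 s.
Timecode: 00:08:00:21.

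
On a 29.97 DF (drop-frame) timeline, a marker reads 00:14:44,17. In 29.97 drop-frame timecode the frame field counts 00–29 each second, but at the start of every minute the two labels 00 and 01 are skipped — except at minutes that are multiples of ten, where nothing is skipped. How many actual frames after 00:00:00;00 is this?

26511

As if non-drop at 30 labels/s: (0 × 3600 + 14 × 60 + 44) × 30 + 17 = 26537.
Minute boundaries passed: 14; those not divisible by 10: 14 − 1 = 13; dropped labels = 2 × 13 = 26.
Actual frame index = 26537 − 26 = 26511.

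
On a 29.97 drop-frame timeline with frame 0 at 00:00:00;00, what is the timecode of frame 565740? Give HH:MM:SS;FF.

Each 10-minute DF block holds 10 × 60 × 30 − 9 × 2 = 17982 frames. 565740 ÷ 17982 → 31 full blocks, remainder 8298.
Within the partial block the first minute is 1800 frames and each further minute 1798, so 4 further minute boundaries passed. Total skipped labels = 18 × 31 + 2 × 4 = 566.
Non-drop label index = 565740 + 566 = 566306; at 30 labels/s that is 05:14:36:26, i.e. DF 05:14:36;26.

05:14:36;26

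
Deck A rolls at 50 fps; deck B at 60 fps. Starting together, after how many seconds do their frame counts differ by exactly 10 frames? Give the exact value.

1 seconds

The gap grows by |60 − 50| = 10 frames per second.
Time for a 10-frame gap: 10 ÷ (10) = 1 s.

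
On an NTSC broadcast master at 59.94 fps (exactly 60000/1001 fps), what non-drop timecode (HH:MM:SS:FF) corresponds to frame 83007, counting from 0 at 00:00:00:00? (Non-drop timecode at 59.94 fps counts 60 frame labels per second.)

00:23:03:27

83007 ÷ 60 = 1383 full seconds, remainder 27 frames.
1383 s = 0 h 23 min 3 s.
Timecode: 00:23:03:27.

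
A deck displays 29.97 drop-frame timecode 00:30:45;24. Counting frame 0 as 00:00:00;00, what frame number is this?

Complete 10-minute blocks: 3, each 17982 frames → 53946.
Remaining 0 whole minutes in the current block: 0 frames.
Within the current minute: 45 × 30 + 24 = 1374. Total = 53946 + 0 + 1374 = 55320.

55320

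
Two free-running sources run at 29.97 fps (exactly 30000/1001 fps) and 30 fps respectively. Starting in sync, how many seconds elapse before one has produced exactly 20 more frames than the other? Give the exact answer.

The gap grows by |30 − 30000/1001| = 30/1001 frames per second.
Time for a 20-frame gap: 20 ÷ (30/1001) = 2002/3 s.

2002/3 seconds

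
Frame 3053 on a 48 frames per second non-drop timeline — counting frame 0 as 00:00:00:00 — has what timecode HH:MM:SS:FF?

00:01:03:29

3053 ÷ 48 = 63 full seconds, remainder 29 frames.
63 s = 0 h 1 min 3 s.
Timecode: 00:01:03:29.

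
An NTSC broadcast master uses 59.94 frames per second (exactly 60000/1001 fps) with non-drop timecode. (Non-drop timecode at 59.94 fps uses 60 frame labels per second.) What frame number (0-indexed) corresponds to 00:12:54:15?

Total seconds to the label: (0 × 3600 + 12 × 60 + 54) = 774.
Frame index = 774 × 60 + 15 = 46455.

frame 46455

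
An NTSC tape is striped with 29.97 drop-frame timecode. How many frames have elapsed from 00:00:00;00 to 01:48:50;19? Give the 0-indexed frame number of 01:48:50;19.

195723

Complete 10-minute blocks: 10, each 17982 frames → 179820.
Remaining 8 whole minutes in the current block: 1800 + 7 × 1798 = 14386 frames.
Within the current minute: 50 × 30 + 19 − 2 = 1517 (labels ;00/;01 skipped at this minute). Total = 179820 + 14386 + 1517 = 195723.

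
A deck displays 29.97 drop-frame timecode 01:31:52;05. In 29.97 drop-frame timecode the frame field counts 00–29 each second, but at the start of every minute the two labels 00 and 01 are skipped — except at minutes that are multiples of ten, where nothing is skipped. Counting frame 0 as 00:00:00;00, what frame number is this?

Complete 10-minute blocks: 9, each 17982 frames → 161838.
Remaining 1 whole minute in the current block: 1800 + 0 × 1798 = 1800 frames.
Within the current minute: 52 × 30 + 5 − 2 = 1563 (labels ;00/;01 skipped at this minute). Total = 161838 + 1800 + 1563 = 165201.

165201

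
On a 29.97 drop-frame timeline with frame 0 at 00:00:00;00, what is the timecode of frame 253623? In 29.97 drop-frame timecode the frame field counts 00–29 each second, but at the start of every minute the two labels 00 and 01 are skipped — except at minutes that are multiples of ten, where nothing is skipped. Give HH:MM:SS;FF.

Each 10-minute DF block holds 10 × 60 × 30 − 9 × 2 = 17982 frames. 253623 ÷ 17982 → 14 full blocks, remainder 1875.
Within the partial block the first minute is 1800 frames and each further minute 1798, so 1 further minute boundary passed. Total skipped labels = 18 × 14 + 2 × 1 = 254.
Non-drop label index = 253623 + 254 = 253877; at 30 labels/s that is 02:21:02:17, i.e. DF 02:21:02;17.

02:21:02;17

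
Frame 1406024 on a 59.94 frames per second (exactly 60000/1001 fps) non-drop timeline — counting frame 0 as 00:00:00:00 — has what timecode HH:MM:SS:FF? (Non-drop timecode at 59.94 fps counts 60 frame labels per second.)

06:30:33:44

1406024 ÷ 60 = 23433 full seconds, remainder 44 frames.
23433 s = 6 h 30 min 33 s.
Timecode: 06:30:33:44.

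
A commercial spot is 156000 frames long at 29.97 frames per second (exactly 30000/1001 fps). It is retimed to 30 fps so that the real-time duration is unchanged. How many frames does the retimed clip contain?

Target frames = source frames × (target rate / source rate) = 156000 × (30)/(30000/1001) = 156000 × 1001/1000 = 156156.

156156 frames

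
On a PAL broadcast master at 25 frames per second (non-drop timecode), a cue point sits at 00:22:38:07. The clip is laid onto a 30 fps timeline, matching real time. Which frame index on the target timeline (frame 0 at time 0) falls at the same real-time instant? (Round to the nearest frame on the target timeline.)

Source frame index: (0×3600 + 22×60 + 38) × 25 + 7 = 33957.
Real time: 33957 / (25) = 33957/25 s.
Target frame: (33957/25) × (30) = 203742/5 ≈ 40748.400 → 40748.

frame 40748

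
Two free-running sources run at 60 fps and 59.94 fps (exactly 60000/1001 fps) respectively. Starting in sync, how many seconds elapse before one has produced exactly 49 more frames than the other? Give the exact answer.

49049/60 seconds

The gap grows by |60000/1001 − 60| = 60/1001 frames per second.
Time for a 49-frame gap: 49 ÷ (60/1001) = 49049/60 s.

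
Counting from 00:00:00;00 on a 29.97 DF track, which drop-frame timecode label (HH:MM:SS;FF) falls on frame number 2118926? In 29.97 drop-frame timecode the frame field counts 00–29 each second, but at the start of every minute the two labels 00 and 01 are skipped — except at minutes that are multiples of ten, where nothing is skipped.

19:38:21;18

Each 10-minute DF block holds 10 × 60 × 30 − 9 × 2 = 17982 frames. 2118926 ÷ 17982 → 117 full blocks, remainder 15032.
Within the partial block the first minute is 1800 frames and each further minute 1798, so 8 further minute boundaries passed. Total skipped labels = 18 × 117 + 2 × 8 = 2122.
Non-drop label index = 2118926 + 2122 = 2121048; at 30 labels/s that is 19:38:21:18, i.e. DF 19:38:21;18.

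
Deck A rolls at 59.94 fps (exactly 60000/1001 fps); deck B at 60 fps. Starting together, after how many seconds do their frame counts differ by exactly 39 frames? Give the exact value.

The gap grows by |60 − 60000/1001| = 60/1001 frames per second.
Time for a 39-frame gap: 39 ÷ (60/1001) = 650.65 s.

650.65 seconds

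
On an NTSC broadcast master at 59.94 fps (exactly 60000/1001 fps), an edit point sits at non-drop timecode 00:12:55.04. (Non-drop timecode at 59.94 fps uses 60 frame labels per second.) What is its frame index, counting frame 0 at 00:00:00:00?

frame 46504

Total seconds to the label: (0 × 3600 + 12 × 60 + 55) = 775.
Frame index = 775 × 60 + 4 = 46504.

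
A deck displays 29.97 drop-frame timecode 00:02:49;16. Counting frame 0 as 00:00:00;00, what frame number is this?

Complete 10-minute blocks: 0, each 17982 frames → 0.
Remaining 2 whole minutes in the current block: 1800 + 1 × 1798 = 3598 frames.
Within the current minute: 49 × 30 + 16 − 2 = 1484 (labels ;00/;01 skipped at this minute). Total = 0 + 3598 + 1484 = 5082.

5082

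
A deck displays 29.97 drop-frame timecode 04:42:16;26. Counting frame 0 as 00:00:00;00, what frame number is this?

Complete 10-minute blocks: 28, each 17982 frames → 503496.
Remaining 2 whole minutes in the current block: 1800 + 1 × 1798 = 3598 frames.
Within the current minute: 16 × 30 + 26 − 2 = 504 (labels ;00/;01 skipped at this minute). Total = 503496 + 3598 + 504 = 507598.

507598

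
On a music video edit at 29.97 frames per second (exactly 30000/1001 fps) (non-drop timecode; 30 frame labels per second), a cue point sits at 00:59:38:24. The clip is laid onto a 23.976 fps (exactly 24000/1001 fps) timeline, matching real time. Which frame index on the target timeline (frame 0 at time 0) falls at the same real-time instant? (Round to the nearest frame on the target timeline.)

Source frame index: (0×3600 + 59×60 + 38) × 30 + 24 = 107364.
Real time: 107364 / (30000/1001) = 8955947/2500 s.
Target frame: (8955947/2500) × (24000/1001) = 429456/5 ≈ 85891.200 → 85891.

frame 85891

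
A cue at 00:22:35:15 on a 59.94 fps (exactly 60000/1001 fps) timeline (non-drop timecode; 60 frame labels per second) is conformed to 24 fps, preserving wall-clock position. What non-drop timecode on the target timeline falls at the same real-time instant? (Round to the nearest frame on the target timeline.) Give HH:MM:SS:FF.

00:22:36:15

Source frame index: (0×3600 + 22×60 + 35) × 60 + 15 = 81315.
Real time: 81315 / (60000/1001) = 5426421/4000 s.
Target frame: (5426421/4000) × (24) = 16279263/500 ≈ 32558.526 → 32559.
At 24 labels/s: frame 32559 → 00:22:36:15.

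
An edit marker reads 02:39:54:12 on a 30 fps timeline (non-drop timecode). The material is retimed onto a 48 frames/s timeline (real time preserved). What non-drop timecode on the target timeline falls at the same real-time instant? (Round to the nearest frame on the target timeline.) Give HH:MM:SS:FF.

Source frame index: (2×3600 + 39×60 + 54) × 30 + 12 = 287832.
Real time: 287832 / (30) = 47972/5 s.
Target frame: (47972/5) × (48) = 2302656/5 ≈ 460531.200 → 460531.
At 48 labels/s: frame 460531 → 02:39:54:19.

02:39:54:19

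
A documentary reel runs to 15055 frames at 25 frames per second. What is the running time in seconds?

602.2 seconds

Running time = 15055 / (25) = 602.2 s.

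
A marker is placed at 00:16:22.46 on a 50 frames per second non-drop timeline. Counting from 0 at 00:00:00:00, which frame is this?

Total seconds to the label: (0 × 3600 + 16 × 60 + 22) = 982.
Frame index = 982 × 50 + 46 = 49146.

frame 49146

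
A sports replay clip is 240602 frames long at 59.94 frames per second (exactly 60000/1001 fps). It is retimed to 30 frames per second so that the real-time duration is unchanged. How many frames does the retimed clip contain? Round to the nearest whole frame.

120421 frames

Frames at target rate = 240602 × (30) / (60000/1001) = 120421301/1000 ≈ 120421.301.
Nearest whole frame: 120421.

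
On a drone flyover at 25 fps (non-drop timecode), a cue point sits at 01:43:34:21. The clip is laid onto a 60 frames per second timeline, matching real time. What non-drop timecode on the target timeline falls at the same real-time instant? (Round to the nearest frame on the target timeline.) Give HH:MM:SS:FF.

01:43:34:50

Source frame index: (1×3600 + 43×60 + 34) × 25 + 21 = 155371.
Real time: 155371 / (25) = 155371/25 s.
Target frame: (155371/25) × (60) = 1864452/5 ≈ 372890.400 → 372890.
At 60 labels/s: frame 372890 → 01:43:34:50.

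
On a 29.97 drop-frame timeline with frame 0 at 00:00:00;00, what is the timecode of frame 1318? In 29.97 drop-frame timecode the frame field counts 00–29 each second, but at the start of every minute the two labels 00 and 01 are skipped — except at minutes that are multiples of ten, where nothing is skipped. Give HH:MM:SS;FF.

Each 10-minute DF block holds 10 × 60 × 30 − 9 × 2 = 17982 frames. 1318 ÷ 17982 → 0 full blocks, remainder 1318.
Within the partial block the first minute is 1800 frames and each further minute 1798, so 0 further minute boundaries passed. Total skipped labels = 18 × 0 + 2 × 0 = 0.
Non-drop label index = 1318 + 0 = 1318; at 30 labels/s that is 00:00:43:28, i.e. DF 00:00:43;28.

00:00:43;28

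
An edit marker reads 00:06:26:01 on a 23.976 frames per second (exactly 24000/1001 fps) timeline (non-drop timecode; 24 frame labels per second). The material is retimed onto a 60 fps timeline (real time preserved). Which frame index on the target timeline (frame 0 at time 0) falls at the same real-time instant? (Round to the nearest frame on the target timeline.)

frame 23186

Source frame index: (0×3600 + 6×60 + 26) × 24 + 1 = 9265.
Real time: 9265 / (24000/1001) = 1854853/4800 s.
Target frame: (1854853/4800) × (60) = 1854853/80 ≈ 23185.662 → 23186.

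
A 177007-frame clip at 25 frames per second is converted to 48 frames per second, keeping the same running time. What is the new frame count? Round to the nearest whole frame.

339853 frames

Frames at target rate = 177007 × (48) / (25) = 8496336/25 ≈ 339853.440.
Nearest whole frame: 339853.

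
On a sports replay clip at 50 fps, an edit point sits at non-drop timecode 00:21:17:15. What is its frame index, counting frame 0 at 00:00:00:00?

63865

Total seconds to the label: (0 × 3600 + 21 × 60 + 17) = 1277.
Frame index = 1277 × 50 + 15 = 63865.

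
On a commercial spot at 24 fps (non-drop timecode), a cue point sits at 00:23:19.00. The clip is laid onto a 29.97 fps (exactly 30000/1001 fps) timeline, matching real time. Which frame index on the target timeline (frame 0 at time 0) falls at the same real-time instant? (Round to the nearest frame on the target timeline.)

Source frame index: (0×3600 + 23×60 + 19) × 24 + 0 = 33576.
Real time: 33576 / (24) = 1399 s.
Target frame: (1399) × (30000/1001) = 41970000/1001 ≈ 41928.072 → 41928.

frame 41928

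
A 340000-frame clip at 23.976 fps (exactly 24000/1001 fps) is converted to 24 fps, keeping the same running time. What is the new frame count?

340340 frames

Target frames = source frames × (target rate / source rate) = 340000 × (24)/(24000/1001) = 340000 × 1001/1000 = 340340.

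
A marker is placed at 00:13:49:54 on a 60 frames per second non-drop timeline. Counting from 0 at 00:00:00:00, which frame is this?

Total seconds to the label: (0 × 3600 + 13 × 60 + 49) = 829.
Frame index = 829 × 60 + 54 = 49794.

49794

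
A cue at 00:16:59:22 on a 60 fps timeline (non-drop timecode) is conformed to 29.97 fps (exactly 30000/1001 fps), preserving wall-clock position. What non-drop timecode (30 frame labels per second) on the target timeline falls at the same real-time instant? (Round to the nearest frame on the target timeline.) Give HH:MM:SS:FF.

Source frame index: (0×3600 + 16×60 + 59) × 60 + 22 = 61162.
Real time: 61162 / (60) = 30581/30 s.
Target frame: (30581/30) × (30000/1001) = 30581000/1001 ≈ 30550.450 → 30550.
At 30 labels/s: frame 30550 → 00:16:58:10.

00:16:58:10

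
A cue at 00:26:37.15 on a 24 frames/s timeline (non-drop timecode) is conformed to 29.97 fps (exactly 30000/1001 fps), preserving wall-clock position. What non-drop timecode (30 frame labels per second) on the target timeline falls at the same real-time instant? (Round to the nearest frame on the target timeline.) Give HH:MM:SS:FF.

Source frame index: (0×3600 + 26×60 + 37) × 24 + 15 = 38343.
Real time: 38343 / (24) = 12781/8 s.
Target frame: (12781/8) × (30000/1001) = 47928750/1001 ≈ 47880.869 → 47881.
At 30 labels/s: frame 47881 → 00:26:36:01.

00:26:36:01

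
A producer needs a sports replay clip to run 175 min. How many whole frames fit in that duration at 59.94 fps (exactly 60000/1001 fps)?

175 min = 10500 s.
Frames = 10500 × 60000/1001 = 90000000/143 ≈ 629370.6294.
Complete frames: 629370.

629370 frames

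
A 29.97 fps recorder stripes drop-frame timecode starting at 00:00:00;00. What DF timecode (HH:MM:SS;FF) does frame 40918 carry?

00:22:45;08

Each 10-minute DF block holds 10 × 60 × 30 − 9 × 2 = 17982 frames. 40918 ÷ 17982 → 2 full blocks, remainder 4954.
Within the partial block the first minute is 1800 frames and each further minute 1798, so 2 further minute boundaries passed. Total skipped labels = 18 × 2 + 2 × 2 = 40.
Non-drop label index = 40918 + 40 = 40958; at 30 labels/s that is 00:22:45:08, i.e. DF 00:22:45;08.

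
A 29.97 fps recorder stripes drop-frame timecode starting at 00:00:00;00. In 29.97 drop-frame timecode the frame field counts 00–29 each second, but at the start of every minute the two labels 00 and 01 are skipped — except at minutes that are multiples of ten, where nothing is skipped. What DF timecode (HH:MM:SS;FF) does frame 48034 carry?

00:26:42;22

Each 10-minute DF block holds 10 × 60 × 30 − 9 × 2 = 17982 frames. 48034 ÷ 17982 → 2 full blocks, remainder 12070.
Within the partial block the first minute is 1800 frames and each further minute 1798, so 6 further minute boundaries passed. Total skipped labels = 18 × 2 + 2 × 6 = 48.
Non-drop label index = 48034 + 48 = 48082; at 30 labels/s that is 00:26:42:22, i.e. DF 00:26:42;22.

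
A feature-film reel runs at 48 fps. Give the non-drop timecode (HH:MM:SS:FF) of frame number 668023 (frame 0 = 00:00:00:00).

668023 ÷ 48 = 13917 full seconds, remainder 7 frames.
13917 s = 3 h 51 min 57 s.
Timecode: 03:51:57:07.

03:51:57:07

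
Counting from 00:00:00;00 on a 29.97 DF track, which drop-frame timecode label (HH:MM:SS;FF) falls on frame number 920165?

08:31:42;25

Each 10-minute DF block holds 10 × 60 × 30 − 9 × 2 = 17982 frames. 920165 ÷ 17982 → 51 full blocks, remainder 3083.
Within the partial block the first minute is 1800 frames and each further minute 1798, so 1 further minute boundary passed. Total skipped labels = 18 × 51 + 2 × 1 = 920.
Non-drop label index = 920165 + 920 = 921085; at 30 labels/s that is 08:31:42:25, i.e. DF 08:31:42;25.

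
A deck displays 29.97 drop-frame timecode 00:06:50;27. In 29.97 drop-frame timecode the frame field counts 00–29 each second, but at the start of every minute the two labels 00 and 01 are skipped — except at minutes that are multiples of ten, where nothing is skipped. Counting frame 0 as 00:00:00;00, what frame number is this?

12315

As if non-drop at 30 labels/s: (0 × 3600 + 6 × 60 + 50) × 30 + 27 = 12327.
Minute boundaries passed: 6; those not divisible by 10: 6 − 0 = 6; dropped labels = 2 × 6 = 12.
Actual frame index = 12327 − 12 = 12315.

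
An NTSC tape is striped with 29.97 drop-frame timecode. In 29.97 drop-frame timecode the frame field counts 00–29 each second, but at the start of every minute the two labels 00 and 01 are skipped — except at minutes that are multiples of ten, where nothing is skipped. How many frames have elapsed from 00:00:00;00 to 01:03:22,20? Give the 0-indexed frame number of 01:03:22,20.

113966

Complete 10-minute blocks: 6, each 17982 frames → 107892.
Remaining 3 whole minutes in the current block: 1800 + 2 × 1798 = 5396 frames.
Within the current minute: 22 × 30 + 20 − 2 = 678 (labels ;00/;01 skipped at this minute). Total = 107892 + 5396 + 678 = 113966.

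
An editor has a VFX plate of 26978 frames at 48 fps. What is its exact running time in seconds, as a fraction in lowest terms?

Running time = 26978 ÷ (48) = 26978 × 1/48 = 13489/24 s.

13489/24 seconds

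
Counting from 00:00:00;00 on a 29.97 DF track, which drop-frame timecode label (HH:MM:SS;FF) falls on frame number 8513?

Ten DF minutes hold 17982 frames, so frame 8513 lies in block 0 (frames 0–17981) with 8513 frames into that block.
The block's first minute is 1800 frames and the rest 1798 each; 8513 frames reaches minute 4, so 0 × 18 + 4 × 2 = 8 labels have been skipped so far.
Adding those back, label number 8513 + 8 = 8521 at 30 labels/s is 284 s + 1 f = 0 h 4 min 44 s frame 1, i.e. 00:04:44;01.

00:04:44;01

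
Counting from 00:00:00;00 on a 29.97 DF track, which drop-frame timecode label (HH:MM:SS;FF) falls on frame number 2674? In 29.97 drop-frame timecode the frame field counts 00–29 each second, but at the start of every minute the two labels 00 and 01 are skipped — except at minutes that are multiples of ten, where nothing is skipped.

00:01:29;06

Ten DF minutes hold 17982 frames, so frame 2674 lies in block 0 (frames 0–17981) with 2674 frames into that block.
The block's first minute is 1800 frames and the rest 1798 each; 2674 frames reaches minute 1, so 0 × 18 + 1 × 2 = 2 labels have been skipped so far.
Adding those back, label number 2674 + 2 = 2676 at 30 labels/s is 89 s + 6 f = 0 h 1 min 29 s frame 6, i.e. 00:01:29;06.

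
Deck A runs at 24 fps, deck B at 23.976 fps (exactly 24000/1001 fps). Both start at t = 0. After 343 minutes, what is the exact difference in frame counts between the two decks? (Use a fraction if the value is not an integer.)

70560/143 frames

343 min = 20580 s.
A emits 24 × 20580 = 493920 frames; B emits 24000/1001 × 20580 = 70560000/143.
Difference = 70560/143 frames (≈ 493.4266); B is behind A.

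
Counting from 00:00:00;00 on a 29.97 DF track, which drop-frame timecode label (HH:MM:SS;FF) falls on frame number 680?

00:00:22;20

Ten DF minutes hold 17982 frames, so frame 680 lies in block 0 (frames 0–17981) with 680 frames into that block.
The block's first minute is 1800 frames and the rest 1798 each; 680 frames reaches minute 0, so 0 × 18 + 0 × 2 = 0 labels have been skipped so far.
Adding those back, label number 680 + 0 = 680 at 30 labels/s is 22 s + 20 f = 0 h 0 min 22 s frame 20, i.e. 00:00:22;20.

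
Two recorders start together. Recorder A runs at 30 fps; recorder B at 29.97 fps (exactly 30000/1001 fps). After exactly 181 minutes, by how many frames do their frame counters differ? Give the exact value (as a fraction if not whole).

325800/1001 frames

181 min = 10860 s.
A emits 30 × 10860 = 325800 frames; B emits 30000/1001 × 10860 = 325800000/1001.
Difference = 325800/1001 frames (≈ 325.4745); B is behind A.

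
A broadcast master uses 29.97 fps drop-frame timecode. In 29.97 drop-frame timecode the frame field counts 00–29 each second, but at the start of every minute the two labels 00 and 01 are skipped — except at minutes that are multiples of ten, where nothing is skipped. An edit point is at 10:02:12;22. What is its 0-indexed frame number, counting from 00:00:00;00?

1082898

Complete 10-minute blocks: 60, each 17982 frames → 1078920.
Remaining 2 whole minutes in the current block: 1800 + 1 × 1798 = 3598 frames.
Within the current minute: 12 × 30 + 22 − 2 = 380 (labels ;00/;01 skipped at this minute). Total = 1078920 + 3598 + 380 = 1082898.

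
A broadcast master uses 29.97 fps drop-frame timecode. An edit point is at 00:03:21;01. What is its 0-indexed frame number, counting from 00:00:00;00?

6025

Complete 10-minute blocks: 0, each 17982 frames → 0.
Remaining 3 whole minutes in the current block: 1800 + 2 × 1798 = 5396 frames.
Within the current minute: 21 × 30 + 1 − 2 = 629 (labels ;00/;01 skipped at this minute). Total = 0 + 5396 + 629 = 6025.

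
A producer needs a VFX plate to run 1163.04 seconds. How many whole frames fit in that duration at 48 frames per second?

55825 frames

Frames = 1163.04 × 48 = 1395648/25 ≈ 55825.9200.
Complete frames: 55825.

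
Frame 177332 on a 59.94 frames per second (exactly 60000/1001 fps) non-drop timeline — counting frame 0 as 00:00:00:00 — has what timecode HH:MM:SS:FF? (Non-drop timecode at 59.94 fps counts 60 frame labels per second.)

177332 ÷ 60 = 2955 full seconds, remainder 32 frames.
2955 s = 0 h 49 min 15 s.
Timecode: 00:49:15:32.

00:49:15:32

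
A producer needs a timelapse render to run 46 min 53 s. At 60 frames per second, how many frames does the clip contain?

168780 frames

46 min 53 s = 2813 s.
Frames = 2813 × 60 = 168780.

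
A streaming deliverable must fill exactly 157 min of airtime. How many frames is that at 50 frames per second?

157 min = 9420 s.
Frames = 9420 × 50 = 471000.

471000 frames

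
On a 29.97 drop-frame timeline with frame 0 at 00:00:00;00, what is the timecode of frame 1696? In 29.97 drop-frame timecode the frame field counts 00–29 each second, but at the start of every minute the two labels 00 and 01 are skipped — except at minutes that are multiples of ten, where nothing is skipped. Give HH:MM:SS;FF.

Each 10-minute DF block holds 10 × 60 × 30 − 9 × 2 = 17982 frames. 1696 ÷ 17982 → 0 full blocks, remainder 1696.
Within the partial block the first minute is 1800 frames and each further minute 1798, so 0 further minute boundaries passed. Total skipped labels = 18 × 0 + 2 × 0 = 0.
Non-drop label index = 1696 + 0 = 1696; at 30 labels/s that is 00:00:56:16, i.e. DF 00:00:56;16.

00:00:56;16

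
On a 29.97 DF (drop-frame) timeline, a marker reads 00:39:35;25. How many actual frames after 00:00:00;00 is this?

71203

Complete 10-minute blocks: 3, each 17982 frames → 53946.
Remaining 9 whole minutes in the current block: 1800 + 8 × 1798 = 16184 frames.
Within the current minute: 35 × 30 + 25 − 2 = 1073 (labels ;00/;01 skipped at this minute). Total = 53946 + 16184 + 1073 = 71203.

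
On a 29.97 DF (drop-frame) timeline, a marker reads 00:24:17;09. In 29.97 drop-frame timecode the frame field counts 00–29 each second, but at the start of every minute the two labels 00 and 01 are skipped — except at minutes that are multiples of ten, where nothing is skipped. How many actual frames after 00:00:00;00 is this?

43675

Complete 10-minute blocks: 2, each 17982 frames → 35964.
Remaining 4 whole minutes in the current block: 1800 + 3 × 1798 = 7194 frames.
Within the current minute: 17 × 30 + 9 − 2 = 517 (labels ;00/;01 skipped at this minute). Total = 35964 + 7194 + 517 = 43675.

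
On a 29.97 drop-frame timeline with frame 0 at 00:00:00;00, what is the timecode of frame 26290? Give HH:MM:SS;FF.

00:14:37;06

Each 10-minute DF block holds 10 × 60 × 30 − 9 × 2 = 17982 frames. 26290 ÷ 17982 → 1 full block, remainder 8308.
Within the partial block the first minute is 1800 frames and each further minute 1798, so 4 further minute boundaries passed. Total skipped labels = 18 × 1 + 2 × 4 = 26.
Non-drop label index = 26290 + 26 = 26316; at 30 labels/s that is 00:14:37:06, i.e. DF 00:14:37;06.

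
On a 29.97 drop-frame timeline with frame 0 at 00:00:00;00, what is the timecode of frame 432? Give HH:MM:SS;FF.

Ten DF minutes hold 17982 frames, so frame 432 lies in block 0 (frames 0–17981) with 432 frames into that block.
The block's first minute is 1800 frames and the rest 1798 each; 432 frames reaches minute 0, so 0 × 18 + 0 × 2 = 0 labels have been skipped so far.
Adding those back, label number 432 + 0 = 432 at 30 labels/s is 14 s + 12 f = 0 h 0 min 14 s frame 12, i.e. 00:00:14;12.

00:00:14;12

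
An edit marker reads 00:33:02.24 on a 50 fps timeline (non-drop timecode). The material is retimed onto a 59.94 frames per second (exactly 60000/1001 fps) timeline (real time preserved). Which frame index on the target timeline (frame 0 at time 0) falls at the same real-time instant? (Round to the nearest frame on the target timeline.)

frame 118830

Source frame index: (0×3600 + 33×60 + 2) × 50 + 24 = 99124.
Real time: 99124 / (50) = 49562/25 s.
Target frame: (49562/25) × (60000/1001) = 118948800/1001 ≈ 118829.970 → 118830.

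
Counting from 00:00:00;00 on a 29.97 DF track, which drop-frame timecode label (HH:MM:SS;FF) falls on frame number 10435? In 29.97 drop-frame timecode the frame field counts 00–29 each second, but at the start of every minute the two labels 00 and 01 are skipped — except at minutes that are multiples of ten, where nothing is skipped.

00:05:48;05

Ten DF minutes hold 17982 frames, so frame 10435 lies in block 0 (frames 0–17981) with 10435 frames into that block.
The block's first minute is 1800 frames and the rest 1798 each; 10435 frames reaches minute 5, so 0 × 18 + 5 × 2 = 10 labels have been skipped so far.
Adding those back, label number 10435 + 10 = 10445 at 30 labels/s is 348 s + 5 f = 0 h 5 min 48 s frame 5, i.e. 00:05:48;05.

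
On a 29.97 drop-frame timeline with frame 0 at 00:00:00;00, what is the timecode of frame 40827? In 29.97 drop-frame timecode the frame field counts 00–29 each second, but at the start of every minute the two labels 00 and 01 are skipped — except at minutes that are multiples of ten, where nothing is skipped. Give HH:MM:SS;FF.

00:22:42;07

Ten DF minutes hold 17982 frames, so frame 40827 lies in block 2 (frames 35964–53945) with 4863 frames into that block.
The block's first minute is 1800 frames and the rest 1798 each; 4863 frames reaches minute 2, so 2 × 18 + 2 × 2 = 40 labels have been skipped so far.
Adding those back, label number 40827 + 40 = 40867 at 30 labels/s is 1362 s + 7 f = 0 h 22 min 42 s frame 7, i.e. 00:22:42;07.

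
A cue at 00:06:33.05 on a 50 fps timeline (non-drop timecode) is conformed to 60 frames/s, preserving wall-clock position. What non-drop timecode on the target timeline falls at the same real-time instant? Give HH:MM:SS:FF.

Source frame index: (0×3600 + 6×60 + 33) × 50 + 5 = 19655.
Real time: 19655 / (50) = 3931/10 s.
Target frame: (3931/10) × (60) = 23586.
At 60 labels/s: frame 23586 → 00:06:33:06.

00:06:33:06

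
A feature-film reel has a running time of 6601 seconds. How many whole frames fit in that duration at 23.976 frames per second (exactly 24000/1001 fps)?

158265 frames

Frames = 6601 × 24000/1001 = 22632000/143 ≈ 158265.7343.
Complete frames: 158265.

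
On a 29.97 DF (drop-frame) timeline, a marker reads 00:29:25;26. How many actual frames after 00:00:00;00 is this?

52922

Complete 10-minute blocks: 2, each 17982 frames → 35964.
Remaining 9 whole minutes in the current block: 1800 + 8 × 1798 = 16184 frames.
Within the current minute: 25 × 30 + 26 − 2 = 774 (labels ;00/;01 skipped at this minute). Total = 35964 + 16184 + 774 = 52922.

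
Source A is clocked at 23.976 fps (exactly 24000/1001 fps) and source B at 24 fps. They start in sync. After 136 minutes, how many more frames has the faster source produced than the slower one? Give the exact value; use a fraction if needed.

136 min = 8160 s.
A emits 24000/1001 × 8160 = 195840000/1001 frames; B emits 24 × 8160 = 195840.
Difference = 195840/1001 frames (≈ 195.6444); B is ahead of A.

195840/1001 frames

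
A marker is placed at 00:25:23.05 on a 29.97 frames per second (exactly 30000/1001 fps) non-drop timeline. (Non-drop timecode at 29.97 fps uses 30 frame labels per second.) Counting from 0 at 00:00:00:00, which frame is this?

45695

Total seconds to the label: (0 × 3600 + 25 × 60 + 23) = 1523.
Frame index = 1523 × 30 + 5 = 45695.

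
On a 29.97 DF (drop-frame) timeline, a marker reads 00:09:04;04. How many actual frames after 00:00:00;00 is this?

16306

Complete 10-minute blocks: 0, each 17982 frames → 0.
Remaining 9 whole minutes in the current block: 1800 + 8 × 1798 = 16184 frames.
Within the current minute: 4 × 30 + 4 − 2 = 122 (labels ;00/;01 skipped at this minute). Total = 0 + 16184 + 122 = 16306.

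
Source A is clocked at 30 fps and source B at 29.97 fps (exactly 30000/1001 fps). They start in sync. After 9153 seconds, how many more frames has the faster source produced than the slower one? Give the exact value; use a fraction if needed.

274590/1001 frames

A emits 30 × 9153 = 274590 frames; B emits 30000/1001 × 9153 = 274590000/1001.
Difference = 274590/1001 frames (≈ 274.3157); B is behind A.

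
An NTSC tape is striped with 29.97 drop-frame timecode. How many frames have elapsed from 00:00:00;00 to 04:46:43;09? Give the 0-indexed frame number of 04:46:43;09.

Complete 10-minute blocks: 28, each 17982 frames → 503496.
Remaining 6 whole minutes in the current block: 1800 + 5 × 1798 = 10790 frames.
Within the current minute: 43 × 30 + 9 − 2 = 1297 (labels ;00/;01 skipped at this minute). Total = 503496 + 10790 + 1297 = 515583.

515583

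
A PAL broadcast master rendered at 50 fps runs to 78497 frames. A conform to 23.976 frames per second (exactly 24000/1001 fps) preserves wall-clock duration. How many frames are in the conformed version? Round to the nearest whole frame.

37641 frames

Frames at target rate = 78497 × (24000/1001) / (50) = 37678560/1001 ≈ 37640.919.
Nearest whole frame: 37641.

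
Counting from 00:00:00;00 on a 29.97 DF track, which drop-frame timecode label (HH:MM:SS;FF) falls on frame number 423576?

03:55:33;10

Ten DF minutes hold 17982 frames, so frame 423576 lies in block 23 (frames 413586–431567) with 9990 frames into that block.
The block's first minute is 1800 frames and the rest 1798 each; 9990 frames reaches minute 5, so 23 × 18 + 5 × 2 = 424 labels have been skipped so far.
Adding those back, label number 423576 + 424 = 424000 at 30 labels/s is 14133 s + 10 f = 3 h 55 min 33 s frame 10, i.e. 03:55:33;10.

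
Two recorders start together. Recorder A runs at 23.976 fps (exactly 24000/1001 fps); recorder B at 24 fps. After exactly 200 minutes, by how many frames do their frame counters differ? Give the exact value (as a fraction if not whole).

288000/1001 frames

200 min = 12000 s.
A emits 24000/1001 × 12000 = 288000000/1001 frames; B emits 24 × 12000 = 288000.
Difference = 288000/1001 frames (≈ 287.7123); B is ahead of A.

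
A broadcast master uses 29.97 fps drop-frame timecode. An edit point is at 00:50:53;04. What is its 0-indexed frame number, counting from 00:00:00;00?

Complete 10-minute blocks: 5, each 17982 frames → 89910.
Remaining 0 whole minutes in the current block: 0 frames.
Within the current minute: 53 × 30 + 4 = 1594. Total = 89910 + 0 + 1594 = 91504.

91504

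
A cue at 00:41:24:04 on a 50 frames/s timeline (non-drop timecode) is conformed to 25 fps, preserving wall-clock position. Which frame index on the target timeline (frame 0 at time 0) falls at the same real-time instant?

frame 62102

Source frame index: (0×3600 + 41×60 + 24) × 50 + 4 = 124204.
Real time: 124204 / (50) = 62102/25 s.
Target frame: (62102/25) × (25) = 62102.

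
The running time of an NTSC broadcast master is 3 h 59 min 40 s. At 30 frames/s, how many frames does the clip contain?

431400 frames

3 h 59 min 40 s = 14380 s.
Frames = 14380 × 30 = 431400.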